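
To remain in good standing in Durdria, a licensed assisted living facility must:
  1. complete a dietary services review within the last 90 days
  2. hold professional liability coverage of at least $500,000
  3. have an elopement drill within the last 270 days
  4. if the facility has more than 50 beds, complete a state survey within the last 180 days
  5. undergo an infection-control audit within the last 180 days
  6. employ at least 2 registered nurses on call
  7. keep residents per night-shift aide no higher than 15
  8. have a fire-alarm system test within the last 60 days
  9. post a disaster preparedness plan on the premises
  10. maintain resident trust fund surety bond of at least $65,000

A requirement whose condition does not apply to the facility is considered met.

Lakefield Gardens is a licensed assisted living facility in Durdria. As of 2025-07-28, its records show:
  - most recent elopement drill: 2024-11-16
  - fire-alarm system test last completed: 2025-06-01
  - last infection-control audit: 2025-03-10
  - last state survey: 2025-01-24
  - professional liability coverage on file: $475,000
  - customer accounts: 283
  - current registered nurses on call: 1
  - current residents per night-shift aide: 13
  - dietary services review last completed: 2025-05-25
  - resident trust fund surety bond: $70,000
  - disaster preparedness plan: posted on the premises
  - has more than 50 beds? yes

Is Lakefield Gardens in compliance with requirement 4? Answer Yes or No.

No

4. condition 'has more than 50 beds' holds; state survey 185 days ago vs limit 180 → not met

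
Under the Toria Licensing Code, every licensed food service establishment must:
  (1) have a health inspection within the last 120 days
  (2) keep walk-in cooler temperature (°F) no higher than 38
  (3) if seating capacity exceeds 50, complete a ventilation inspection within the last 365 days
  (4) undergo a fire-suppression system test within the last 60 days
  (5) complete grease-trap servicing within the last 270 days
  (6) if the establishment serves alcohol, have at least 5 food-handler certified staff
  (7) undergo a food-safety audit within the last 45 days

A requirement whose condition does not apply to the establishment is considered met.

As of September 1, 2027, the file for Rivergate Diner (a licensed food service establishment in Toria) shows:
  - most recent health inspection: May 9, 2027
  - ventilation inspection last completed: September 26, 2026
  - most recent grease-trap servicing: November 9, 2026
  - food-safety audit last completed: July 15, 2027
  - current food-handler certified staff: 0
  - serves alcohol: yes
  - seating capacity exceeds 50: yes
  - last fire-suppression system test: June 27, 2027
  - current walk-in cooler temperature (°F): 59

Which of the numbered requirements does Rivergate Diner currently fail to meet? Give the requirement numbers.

2, 4, 5, 6, 7

1. health inspection 115 days ago vs limit 120 → met
2. walk-in cooler temperature (°F) 59 > 38 → not met
3. condition 'seating capacity exceeds 50' holds; ventilation inspection 340 days ago vs limit 365 → met
4. fire-suppression system test 66 days ago vs limit 60 → not met
5. grease-trap servicing 296 days ago vs limit 270 → not met
6. condition 'serves alcohol' holds; food-handler certified staff 0 < 5 → not met
7. food-safety audit 48 days ago vs limit 45 → not met
Not met: 2, 4, 5, 6, 7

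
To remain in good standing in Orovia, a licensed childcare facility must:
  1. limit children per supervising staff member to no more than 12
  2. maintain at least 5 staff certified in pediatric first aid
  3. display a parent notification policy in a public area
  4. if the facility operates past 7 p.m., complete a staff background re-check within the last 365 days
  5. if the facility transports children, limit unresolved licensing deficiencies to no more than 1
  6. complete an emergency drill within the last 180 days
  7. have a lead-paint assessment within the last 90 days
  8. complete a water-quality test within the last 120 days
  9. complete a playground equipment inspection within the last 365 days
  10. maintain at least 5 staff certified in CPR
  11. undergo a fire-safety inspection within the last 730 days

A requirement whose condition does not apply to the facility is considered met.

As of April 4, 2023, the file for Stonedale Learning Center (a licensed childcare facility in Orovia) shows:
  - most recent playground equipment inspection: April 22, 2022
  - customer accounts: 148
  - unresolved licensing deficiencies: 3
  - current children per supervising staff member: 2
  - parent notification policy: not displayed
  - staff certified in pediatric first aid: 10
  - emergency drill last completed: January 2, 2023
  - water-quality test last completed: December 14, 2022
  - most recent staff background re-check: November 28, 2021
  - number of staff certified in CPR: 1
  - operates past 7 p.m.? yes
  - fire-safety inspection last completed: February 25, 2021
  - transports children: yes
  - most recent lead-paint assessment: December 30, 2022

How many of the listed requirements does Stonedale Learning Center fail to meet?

1. children per supervising staff member 2 ≤ 12 → met
2. staff certified in pediatric first aid 10 ≥ 5 → met
3. parent notification policy absent → not met
4. condition 'operates past 7 p.m.' holds; staff background re-check 492 days ago vs limit 365 → not met
5. condition 'transports children' holds; unresolved licensing deficiencies 3 > 1 → not met
6. emergency drill 92 days ago vs limit 180 → met
7. lead-paint assessment 95 days ago vs limit 90 → not met
8. water-quality test 111 days ago vs limit 120 → met
9. playground equipment inspection 347 days ago vs limit 365 → met
10. staff certified in CPR 1 < 5 → not met
11. fire-safety inspection 768 days ago vs limit 730 → not met
Not met: 6 of 11

6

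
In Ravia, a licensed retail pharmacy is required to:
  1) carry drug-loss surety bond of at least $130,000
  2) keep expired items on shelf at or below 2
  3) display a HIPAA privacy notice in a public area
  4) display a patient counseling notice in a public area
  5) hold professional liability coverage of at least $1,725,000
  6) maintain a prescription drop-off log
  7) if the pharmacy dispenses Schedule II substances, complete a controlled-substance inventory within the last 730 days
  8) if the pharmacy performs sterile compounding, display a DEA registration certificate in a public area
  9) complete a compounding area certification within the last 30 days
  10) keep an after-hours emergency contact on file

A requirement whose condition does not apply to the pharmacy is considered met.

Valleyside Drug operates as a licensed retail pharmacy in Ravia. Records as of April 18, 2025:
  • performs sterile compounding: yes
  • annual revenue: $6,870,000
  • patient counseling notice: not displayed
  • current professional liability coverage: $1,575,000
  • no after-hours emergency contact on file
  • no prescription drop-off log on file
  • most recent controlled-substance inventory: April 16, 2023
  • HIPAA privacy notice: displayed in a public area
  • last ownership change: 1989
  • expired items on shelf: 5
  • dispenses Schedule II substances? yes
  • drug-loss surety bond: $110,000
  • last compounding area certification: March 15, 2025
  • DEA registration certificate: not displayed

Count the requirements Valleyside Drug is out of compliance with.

1. drug-loss surety bond $110,000 < $130,000 → not met
2. expired items on shelf 5 > 2 → not met
3. HIPAA privacy notice present → met
4. patient counseling notice absent → not met
5. professional liability coverage $1,575,000 < $1,725,000 → not met
6. prescription drop-off log absent → not met
7. condition 'dispenses Schedule II substances' holds; controlled-substance inventory 733 days ago vs limit 730 → not met
8. condition 'performs sterile compounding' holds; DEA registration certificate absent → not met
9. compounding area certification 34 days ago vs limit 30 → not met
10. after-hours emergency contact absent → not met
Not met: 9 of 10

9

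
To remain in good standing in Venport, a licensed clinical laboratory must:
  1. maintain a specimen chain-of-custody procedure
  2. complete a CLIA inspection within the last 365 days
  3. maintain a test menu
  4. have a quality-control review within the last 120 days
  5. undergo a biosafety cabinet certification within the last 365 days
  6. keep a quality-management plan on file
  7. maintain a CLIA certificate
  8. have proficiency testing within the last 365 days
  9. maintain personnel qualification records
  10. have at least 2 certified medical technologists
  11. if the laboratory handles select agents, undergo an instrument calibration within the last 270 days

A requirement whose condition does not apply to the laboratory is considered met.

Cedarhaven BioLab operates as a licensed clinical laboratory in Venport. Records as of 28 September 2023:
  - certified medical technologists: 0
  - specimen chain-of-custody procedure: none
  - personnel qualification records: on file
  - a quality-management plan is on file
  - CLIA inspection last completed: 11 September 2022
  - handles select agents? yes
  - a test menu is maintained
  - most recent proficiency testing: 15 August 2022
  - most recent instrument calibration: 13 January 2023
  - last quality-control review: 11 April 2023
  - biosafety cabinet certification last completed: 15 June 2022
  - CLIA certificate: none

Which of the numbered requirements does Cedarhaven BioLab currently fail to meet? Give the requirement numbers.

1. specimen chain-of-custody procedure absent → not met
2. CLIA inspection 382 days ago vs limit 365 → not met
3. test menu present → met
4. quality-control review 170 days ago vs limit 120 → not met
5. biosafety cabinet certification 470 days ago vs limit 365 → not met
6. quality-management plan present → met
7. CLIA certificate absent → not met
8. proficiency testing 409 days ago vs limit 365 → not met
9. personnel qualification records present → met
10. certified medical technologists 0 < 2 → not met
11. condition 'handles select agents' holds; instrument calibration 258 days ago vs limit 270 → met
Not met: 1, 2, 4, 5, 7, 8, 10

1, 2, 4, 5, 7, 8, 10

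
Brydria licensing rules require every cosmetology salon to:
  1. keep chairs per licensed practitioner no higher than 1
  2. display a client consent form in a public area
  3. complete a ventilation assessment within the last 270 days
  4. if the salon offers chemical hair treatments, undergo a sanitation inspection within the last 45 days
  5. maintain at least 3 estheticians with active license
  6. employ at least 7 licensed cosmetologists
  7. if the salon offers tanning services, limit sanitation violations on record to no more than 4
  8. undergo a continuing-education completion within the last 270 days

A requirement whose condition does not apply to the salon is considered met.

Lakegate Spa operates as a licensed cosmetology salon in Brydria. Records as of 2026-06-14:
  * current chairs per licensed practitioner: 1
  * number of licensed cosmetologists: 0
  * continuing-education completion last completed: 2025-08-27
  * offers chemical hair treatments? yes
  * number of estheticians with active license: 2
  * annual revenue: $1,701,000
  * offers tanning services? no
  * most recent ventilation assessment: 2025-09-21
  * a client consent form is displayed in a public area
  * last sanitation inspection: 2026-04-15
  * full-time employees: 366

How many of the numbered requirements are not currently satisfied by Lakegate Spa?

1. chairs per licensed practitioner 1 ≤ 1 → met
2. client consent form present → met
3. ventilation assessment 266 days ago vs limit 270 → met
4. condition 'offers chemical hair treatments' holds; sanitation inspection 60 days ago vs limit 45 → not met
5. estheticians with active license 2 < 3 → not met
6. licensed cosmetologists 0 < 7 → not met
7. condition 'offers tanning services' does not hold → requirement n/a → met
8. continuing-education completion 291 days ago vs limit 270 → not met
Not met: 4 of 8

4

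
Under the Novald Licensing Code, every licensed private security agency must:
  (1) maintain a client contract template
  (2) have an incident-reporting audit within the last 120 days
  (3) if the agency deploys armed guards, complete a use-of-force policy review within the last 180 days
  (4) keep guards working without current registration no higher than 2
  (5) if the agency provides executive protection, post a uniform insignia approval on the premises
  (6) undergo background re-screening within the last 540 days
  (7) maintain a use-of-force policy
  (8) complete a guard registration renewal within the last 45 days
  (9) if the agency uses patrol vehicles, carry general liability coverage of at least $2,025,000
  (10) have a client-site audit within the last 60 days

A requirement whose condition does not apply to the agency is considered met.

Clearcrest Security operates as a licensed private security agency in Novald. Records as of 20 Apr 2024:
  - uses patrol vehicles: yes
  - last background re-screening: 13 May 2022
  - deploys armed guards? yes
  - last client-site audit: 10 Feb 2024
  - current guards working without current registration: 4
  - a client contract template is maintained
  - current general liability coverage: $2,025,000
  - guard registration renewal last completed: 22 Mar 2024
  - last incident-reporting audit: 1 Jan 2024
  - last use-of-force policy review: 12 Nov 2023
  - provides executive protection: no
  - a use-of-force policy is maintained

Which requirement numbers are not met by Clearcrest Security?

1. client contract template present → met
2. incident-reporting audit 110 days ago vs limit 120 → met
3. condition 'deploys armed guards' holds; use-of-force policy review 160 days ago vs limit 180 → met
4. guards working without current registration 4 > 2 → not met
5. condition 'provides executive protection' does not hold → requirement n/a → met
6. background re-screening 708 days ago vs limit 540 → not met
7. use-of-force policy present → met
8. guard registration renewal 29 days ago vs limit 45 → met
9. condition 'uses patrol vehicles' holds; general liability coverage $2,025,000 ≥ $2,025,000 → met
10. client-site audit 70 days ago vs limit 60 → not met
Not met: 4, 6, 10

4, 6, 10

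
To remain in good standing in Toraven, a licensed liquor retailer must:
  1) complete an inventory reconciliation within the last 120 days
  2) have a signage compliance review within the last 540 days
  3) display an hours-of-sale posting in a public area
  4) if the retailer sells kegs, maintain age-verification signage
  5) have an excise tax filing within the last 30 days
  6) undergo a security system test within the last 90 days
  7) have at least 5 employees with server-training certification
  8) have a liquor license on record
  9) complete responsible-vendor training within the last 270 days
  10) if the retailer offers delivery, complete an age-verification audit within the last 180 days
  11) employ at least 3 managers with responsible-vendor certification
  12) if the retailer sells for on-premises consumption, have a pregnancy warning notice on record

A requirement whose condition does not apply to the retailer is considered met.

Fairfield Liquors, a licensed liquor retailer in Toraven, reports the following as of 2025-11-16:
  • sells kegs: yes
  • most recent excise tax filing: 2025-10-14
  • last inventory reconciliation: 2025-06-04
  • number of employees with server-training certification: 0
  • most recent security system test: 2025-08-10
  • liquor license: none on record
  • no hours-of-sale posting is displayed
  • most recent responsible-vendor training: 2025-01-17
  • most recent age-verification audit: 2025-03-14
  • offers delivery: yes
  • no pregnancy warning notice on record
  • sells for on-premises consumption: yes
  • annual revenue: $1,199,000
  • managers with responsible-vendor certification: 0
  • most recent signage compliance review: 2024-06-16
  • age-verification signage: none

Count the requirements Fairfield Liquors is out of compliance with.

11

1. inventory reconciliation 165 days ago vs limit 120 → not met
2. signage compliance review 518 days ago vs limit 540 → met
3. hours-of-sale posting absent → not met
4. condition 'sells kegs' holds; age-verification signage absent → not met
5. excise tax filing 33 days ago vs limit 30 → not met
6. security system test 98 days ago vs limit 90 → not met
7. employees with server-training certification 0 < 5 → not met
8. liquor license absent → not met
9. responsible-vendor training 303 days ago vs limit 270 → not met
10. condition 'offers delivery' holds; age-verification audit 247 days ago vs limit 180 → not met
11. managers with responsible-vendor certification 0 < 3 → not met
12. condition 'sells for on-premises consumption' holds; pregnancy warning notice absent → not met
Not met: 11 of 12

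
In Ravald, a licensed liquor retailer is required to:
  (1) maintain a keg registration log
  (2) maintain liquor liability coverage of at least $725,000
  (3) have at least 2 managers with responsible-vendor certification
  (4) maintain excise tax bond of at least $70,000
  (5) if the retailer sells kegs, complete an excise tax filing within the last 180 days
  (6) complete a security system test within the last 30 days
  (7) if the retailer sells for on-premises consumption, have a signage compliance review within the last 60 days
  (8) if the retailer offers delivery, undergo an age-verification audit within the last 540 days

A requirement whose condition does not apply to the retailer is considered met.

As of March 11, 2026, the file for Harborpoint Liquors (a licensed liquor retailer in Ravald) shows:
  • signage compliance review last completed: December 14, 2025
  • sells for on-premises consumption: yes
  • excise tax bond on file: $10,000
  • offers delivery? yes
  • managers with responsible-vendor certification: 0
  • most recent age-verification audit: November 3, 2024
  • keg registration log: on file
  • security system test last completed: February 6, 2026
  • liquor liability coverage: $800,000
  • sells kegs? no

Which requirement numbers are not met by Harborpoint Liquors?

1. keg registration log present → met
2. liquor liability coverage $800,000 ≥ $725,000 → met
3. managers with responsible-vendor certification 0 < 2 → not met
4. excise tax bond $10,000 < $70,000 → not met
5. condition 'sells kegs' does not hold → requirement n/a → met
6. security system test 33 days ago vs limit 30 → not met
7. condition 'sells for on-premises consumption' holds; signage compliance review 87 days ago vs limit 60 → not met
8. condition 'offers delivery' holds; age-verification audit 493 days ago vs limit 540 → met
Not met: 3, 4, 6, 7

3, 4, 6, 7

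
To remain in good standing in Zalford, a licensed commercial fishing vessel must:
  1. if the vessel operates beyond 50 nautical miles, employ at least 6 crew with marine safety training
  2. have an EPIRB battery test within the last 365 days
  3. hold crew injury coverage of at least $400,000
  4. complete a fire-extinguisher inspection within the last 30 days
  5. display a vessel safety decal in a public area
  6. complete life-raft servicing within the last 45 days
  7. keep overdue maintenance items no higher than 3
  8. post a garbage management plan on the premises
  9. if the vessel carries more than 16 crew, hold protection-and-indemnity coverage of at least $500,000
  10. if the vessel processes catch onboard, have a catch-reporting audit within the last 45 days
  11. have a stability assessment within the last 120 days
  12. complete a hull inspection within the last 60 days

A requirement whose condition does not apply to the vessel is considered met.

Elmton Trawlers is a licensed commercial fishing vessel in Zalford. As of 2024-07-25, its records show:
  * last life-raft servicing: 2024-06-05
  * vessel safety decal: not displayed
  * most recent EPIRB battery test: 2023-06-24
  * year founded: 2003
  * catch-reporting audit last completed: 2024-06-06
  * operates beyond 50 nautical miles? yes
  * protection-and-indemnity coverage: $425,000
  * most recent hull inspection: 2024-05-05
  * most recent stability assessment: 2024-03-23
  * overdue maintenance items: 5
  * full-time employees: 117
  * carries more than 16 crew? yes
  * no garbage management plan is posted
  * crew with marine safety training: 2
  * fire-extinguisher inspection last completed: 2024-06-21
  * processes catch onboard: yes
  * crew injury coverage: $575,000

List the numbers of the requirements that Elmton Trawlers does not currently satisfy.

1, 2, 4, 5, 6, 7, 8, 9, 10, 11, 12

1. condition 'operates beyond 50 nautical miles' holds; crew with marine safety training 2 < 6 → not met
2. EPIRB battery test 397 days ago vs limit 365 → not met
3. crew injury coverage $575,000 ≥ $400,000 → met
4. fire-extinguisher inspection 34 days ago vs limit 30 → not met
5. vessel safety decal absent → not met
6. life-raft servicing 50 days ago vs limit 45 → not met
7. overdue maintenance items 5 > 3 → not met
8. garbage management plan absent → not met
9. condition 'carries more than 16 crew' holds; protection-and-indemnity coverage $425,000 < $500,000 → not met
10. condition 'processes catch onboard' holds; catch-reporting audit 49 days ago vs limit 45 → not met
11. stability assessment 124 days ago vs limit 120 → not met
12. hull inspection 81 days ago vs limit 60 → not met
Not met: 1, 2, 4, 5, 6, 7, 8, 9, 10, 11, 12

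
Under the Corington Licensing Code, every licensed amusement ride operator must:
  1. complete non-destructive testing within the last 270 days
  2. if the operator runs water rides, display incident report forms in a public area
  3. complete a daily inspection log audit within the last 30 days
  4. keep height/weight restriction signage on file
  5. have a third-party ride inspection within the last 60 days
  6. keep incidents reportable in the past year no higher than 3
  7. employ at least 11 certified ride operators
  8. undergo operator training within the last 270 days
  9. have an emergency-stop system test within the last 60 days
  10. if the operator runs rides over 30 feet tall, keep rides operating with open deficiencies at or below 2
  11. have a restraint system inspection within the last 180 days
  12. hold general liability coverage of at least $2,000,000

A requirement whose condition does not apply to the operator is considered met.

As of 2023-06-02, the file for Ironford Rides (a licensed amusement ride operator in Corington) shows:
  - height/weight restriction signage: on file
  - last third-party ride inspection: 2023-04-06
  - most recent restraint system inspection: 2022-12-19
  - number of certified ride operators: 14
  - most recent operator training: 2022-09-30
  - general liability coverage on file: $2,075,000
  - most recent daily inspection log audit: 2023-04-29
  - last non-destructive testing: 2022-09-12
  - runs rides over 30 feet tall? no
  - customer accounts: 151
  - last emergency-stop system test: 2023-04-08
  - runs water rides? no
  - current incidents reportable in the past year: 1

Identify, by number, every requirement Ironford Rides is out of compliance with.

3

1. non-destructive testing 263 days ago vs limit 270 → met
2. condition 'runs water rides' does not hold → requirement n/a → met
3. daily inspection log audit 34 days ago vs limit 30 → not met
4. height/weight restriction signage present → met
5. third-party ride inspection 57 days ago vs limit 60 → met
6. incidents reportable in the past year 1 ≤ 3 → met
7. certified ride operators 14 ≥ 11 → met
8. operator training 245 days ago vs limit 270 → met
9. emergency-stop system test 55 days ago vs limit 60 → met
10. condition 'runs rides over 30 feet tall' does not hold → requirement n/a → met
11. restraint system inspection 165 days ago vs limit 180 → met
12. general liability coverage $2,075,000 ≥ $2,000,000 → met
Not met: 3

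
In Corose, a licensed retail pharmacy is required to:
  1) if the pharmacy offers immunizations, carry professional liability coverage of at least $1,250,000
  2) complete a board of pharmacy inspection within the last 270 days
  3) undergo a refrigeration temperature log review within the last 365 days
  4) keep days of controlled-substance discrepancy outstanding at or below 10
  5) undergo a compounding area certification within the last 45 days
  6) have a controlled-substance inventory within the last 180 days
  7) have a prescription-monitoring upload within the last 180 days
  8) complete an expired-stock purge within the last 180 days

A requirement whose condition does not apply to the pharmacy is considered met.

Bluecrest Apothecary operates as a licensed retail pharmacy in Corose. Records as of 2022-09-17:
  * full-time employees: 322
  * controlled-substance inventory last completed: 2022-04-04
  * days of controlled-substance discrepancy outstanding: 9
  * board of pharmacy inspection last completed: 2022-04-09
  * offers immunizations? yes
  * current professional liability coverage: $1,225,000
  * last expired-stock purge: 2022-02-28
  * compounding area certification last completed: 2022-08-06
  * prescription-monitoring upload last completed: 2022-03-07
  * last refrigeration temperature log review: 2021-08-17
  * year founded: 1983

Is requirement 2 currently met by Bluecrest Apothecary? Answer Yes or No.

Yes

2. board of pharmacy inspection 161 days ago vs limit 270 → met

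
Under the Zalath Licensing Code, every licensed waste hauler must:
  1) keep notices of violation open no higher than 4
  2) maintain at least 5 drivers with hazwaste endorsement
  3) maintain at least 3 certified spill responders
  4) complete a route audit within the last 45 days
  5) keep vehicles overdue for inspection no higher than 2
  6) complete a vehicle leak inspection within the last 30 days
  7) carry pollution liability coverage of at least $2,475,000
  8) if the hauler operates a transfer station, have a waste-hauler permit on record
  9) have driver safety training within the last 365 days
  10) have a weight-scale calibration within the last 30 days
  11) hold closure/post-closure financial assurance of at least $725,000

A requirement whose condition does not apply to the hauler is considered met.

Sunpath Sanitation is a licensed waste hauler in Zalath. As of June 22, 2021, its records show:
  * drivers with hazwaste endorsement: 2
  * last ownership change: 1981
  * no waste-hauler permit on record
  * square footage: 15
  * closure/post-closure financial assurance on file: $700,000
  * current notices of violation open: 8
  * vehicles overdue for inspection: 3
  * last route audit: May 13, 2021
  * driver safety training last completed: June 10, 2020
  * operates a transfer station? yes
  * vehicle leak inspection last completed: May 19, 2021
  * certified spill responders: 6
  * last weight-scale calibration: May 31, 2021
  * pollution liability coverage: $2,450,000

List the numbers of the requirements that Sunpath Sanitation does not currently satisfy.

1. notices of violation open 8 > 4 → not met
2. drivers with hazwaste endorsement 2 < 5 → not met
3. certified spill responders 6 ≥ 3 → met
4. route audit 40 days ago vs limit 45 → met
5. vehicles overdue for inspection 3 > 2 → not met
6. vehicle leak inspection 34 days ago vs limit 30 → not met
7. pollution liability coverage $2,450,000 < $2,475,000 → not met
8. condition 'operates a transfer station' holds; waste-hauler permit absent → not met
9. driver safety training 377 days ago vs limit 365 → not met
10. weight-scale calibration 22 days ago vs limit 30 → met
11. closure/post-closure financial assurance $700,000 < $725,000 → not met
Not met: 1, 2, 5, 6, 7, 8, 9, 11

1, 2, 5, 6, 7, 8, 9, 11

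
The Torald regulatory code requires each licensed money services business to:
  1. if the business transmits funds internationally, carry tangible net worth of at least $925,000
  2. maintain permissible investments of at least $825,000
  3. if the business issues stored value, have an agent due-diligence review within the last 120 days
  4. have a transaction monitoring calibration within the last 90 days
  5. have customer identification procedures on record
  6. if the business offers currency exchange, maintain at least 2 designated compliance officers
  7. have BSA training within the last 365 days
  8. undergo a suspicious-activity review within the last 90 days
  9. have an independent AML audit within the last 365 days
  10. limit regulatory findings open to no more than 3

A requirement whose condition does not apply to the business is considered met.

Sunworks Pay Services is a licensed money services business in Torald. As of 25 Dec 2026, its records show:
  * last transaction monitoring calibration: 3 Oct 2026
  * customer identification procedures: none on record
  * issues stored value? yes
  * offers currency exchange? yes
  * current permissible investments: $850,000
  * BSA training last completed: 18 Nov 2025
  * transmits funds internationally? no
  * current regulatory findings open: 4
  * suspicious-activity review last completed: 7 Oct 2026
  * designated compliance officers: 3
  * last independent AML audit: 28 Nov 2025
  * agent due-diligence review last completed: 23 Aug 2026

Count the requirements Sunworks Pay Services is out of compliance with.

1. condition 'transmits funds internationally' does not hold → requirement n/a → met
2. permissible investments $850,000 ≥ $825,000 → met
3. condition 'issues stored value' holds; agent due-diligence review 124 days ago vs limit 120 → not met
4. transaction monitoring calibration 83 days ago vs limit 90 → met
5. customer identification procedures absent → not met
6. condition 'offers currency exchange' holds; designated compliance officers 3 ≥ 2 → met
7. BSA training 402 days ago vs limit 365 → not met
8. suspicious-activity review 79 days ago vs limit 90 → met
9. independent AML audit 392 days ago vs limit 365 → not met
10. regulatory findings open 4 > 3 → not met
Not met: 5 of 10

5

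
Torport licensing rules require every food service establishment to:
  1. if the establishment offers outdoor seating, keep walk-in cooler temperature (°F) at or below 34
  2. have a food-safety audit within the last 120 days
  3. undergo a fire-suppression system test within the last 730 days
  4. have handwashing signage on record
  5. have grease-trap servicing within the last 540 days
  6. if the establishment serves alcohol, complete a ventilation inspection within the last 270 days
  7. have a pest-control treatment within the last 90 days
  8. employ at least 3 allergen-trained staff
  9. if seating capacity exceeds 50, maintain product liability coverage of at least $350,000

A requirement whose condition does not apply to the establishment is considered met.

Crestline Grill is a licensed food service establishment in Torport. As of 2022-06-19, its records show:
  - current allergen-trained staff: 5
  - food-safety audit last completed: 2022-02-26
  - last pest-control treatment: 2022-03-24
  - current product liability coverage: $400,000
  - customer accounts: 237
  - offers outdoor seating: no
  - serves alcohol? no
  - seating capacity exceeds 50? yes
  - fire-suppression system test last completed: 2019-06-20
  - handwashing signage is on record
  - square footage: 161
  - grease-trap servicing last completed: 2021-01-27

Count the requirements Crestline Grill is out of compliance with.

1. condition 'offers outdoor seating' does not hold → requirement n/a → met
2. food-safety audit 113 days ago vs limit 120 → met
3. fire-suppression system test 1095 days ago vs limit 730 → not met
4. handwashing signage present → met
5. grease-trap servicing 508 days ago vs limit 540 → met
6. condition 'serves alcohol' does not hold → requirement n/a → met
7. pest-control treatment 87 days ago vs limit 90 → met
8. allergen-trained staff 5 ≥ 3 → met
9. condition 'seating capacity exceeds 50' holds; product liability coverage $400,000 ≥ $350,000 → met
Not met: 1 of 9

1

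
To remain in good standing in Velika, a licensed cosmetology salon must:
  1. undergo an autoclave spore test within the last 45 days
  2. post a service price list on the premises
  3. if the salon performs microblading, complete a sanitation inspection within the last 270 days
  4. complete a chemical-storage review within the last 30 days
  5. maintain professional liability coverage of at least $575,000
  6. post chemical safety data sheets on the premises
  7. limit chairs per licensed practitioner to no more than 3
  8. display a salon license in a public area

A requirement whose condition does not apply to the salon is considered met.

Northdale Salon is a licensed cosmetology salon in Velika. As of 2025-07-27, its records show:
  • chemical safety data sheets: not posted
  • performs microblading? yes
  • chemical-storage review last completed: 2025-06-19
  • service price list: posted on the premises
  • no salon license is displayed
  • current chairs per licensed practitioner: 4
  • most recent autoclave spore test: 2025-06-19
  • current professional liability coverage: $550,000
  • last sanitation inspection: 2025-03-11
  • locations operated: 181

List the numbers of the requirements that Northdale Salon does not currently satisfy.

4, 5, 6, 7, 8

1. autoclave spore test 38 days ago vs limit 45 → met
2. service price list present → met
3. condition 'performs microblading' holds; sanitation inspection 138 days ago vs limit 270 → met
4. chemical-storage review 38 days ago vs limit 30 → not met
5. professional liability coverage $550,000 < $575,000 → not met
6. chemical safety data sheets absent → not met
7. chairs per licensed practitioner 4 > 3 → not met
8. salon license absent → not met
Not met: 4, 5, 6, 7, 8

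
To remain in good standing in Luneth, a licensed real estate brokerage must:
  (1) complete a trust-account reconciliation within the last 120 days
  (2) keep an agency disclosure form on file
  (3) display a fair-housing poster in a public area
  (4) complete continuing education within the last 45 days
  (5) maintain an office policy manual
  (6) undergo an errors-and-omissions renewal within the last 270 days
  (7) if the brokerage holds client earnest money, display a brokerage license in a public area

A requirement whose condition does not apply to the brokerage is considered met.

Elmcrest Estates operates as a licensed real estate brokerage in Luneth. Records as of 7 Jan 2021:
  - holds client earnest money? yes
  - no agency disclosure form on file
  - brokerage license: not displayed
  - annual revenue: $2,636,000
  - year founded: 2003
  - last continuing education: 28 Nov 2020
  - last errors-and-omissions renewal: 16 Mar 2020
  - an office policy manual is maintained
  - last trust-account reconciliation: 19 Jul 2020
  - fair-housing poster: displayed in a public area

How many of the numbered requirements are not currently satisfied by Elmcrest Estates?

1. trust-account reconciliation 172 days ago vs limit 120 → not met
2. agency disclosure form absent → not met
3. fair-housing poster present → met
4. continuing education 40 days ago vs limit 45 → met
5. office policy manual present → met
6. errors-and-omissions renewal 297 days ago vs limit 270 → not met
7. condition 'holds client earnest money' holds; brokerage license absent → not met
Not met: 4 of 7

4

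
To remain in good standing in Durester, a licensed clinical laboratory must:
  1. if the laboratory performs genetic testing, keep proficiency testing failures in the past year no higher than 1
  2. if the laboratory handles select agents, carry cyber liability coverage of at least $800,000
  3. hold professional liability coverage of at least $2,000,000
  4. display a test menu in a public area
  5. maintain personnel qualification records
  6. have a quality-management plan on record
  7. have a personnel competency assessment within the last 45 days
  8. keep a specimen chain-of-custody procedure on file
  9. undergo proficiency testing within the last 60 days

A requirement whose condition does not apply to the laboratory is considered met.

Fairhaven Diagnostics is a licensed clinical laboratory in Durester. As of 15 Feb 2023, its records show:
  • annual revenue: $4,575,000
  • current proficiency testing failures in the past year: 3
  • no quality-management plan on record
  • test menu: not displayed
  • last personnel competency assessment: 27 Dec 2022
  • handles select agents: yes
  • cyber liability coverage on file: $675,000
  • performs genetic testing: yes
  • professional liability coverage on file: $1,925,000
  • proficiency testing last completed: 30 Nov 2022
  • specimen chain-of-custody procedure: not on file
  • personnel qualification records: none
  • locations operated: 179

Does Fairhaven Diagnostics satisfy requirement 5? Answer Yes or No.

5. personnel qualification records absent → not met

No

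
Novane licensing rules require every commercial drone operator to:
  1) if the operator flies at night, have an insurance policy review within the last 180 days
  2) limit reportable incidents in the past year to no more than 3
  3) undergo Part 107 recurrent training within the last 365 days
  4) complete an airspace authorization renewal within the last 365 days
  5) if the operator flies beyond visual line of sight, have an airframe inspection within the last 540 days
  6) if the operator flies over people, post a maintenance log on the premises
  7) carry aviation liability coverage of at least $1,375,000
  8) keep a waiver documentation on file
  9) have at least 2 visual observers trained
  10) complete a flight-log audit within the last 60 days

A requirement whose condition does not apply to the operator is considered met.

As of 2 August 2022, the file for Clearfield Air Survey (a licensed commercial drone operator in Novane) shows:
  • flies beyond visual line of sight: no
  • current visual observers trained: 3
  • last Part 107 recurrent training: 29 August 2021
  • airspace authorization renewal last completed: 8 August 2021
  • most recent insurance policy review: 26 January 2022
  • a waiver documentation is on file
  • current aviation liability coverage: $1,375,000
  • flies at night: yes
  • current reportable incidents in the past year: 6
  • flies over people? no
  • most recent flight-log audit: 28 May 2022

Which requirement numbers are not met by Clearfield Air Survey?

1. condition 'flies at night' holds; insurance policy review 188 days ago vs limit 180 → not met
2. reportable incidents in the past year 6 > 3 → not met
3. Part 107 recurrent training 338 days ago vs limit 365 → met
4. airspace authorization renewal 359 days ago vs limit 365 → met
5. condition 'flies beyond visual line of sight' does not hold → requirement n/a → met
6. condition 'flies over people' does not hold → requirement n/a → met
7. aviation liability coverage $1,375,000 ≥ $1,375,000 → met
8. waiver documentation present → met
9. visual observers trained 3 ≥ 2 → met
10. flight-log audit 66 days ago vs limit 60 → not met
Not met: 1, 2, 10

1, 2, 10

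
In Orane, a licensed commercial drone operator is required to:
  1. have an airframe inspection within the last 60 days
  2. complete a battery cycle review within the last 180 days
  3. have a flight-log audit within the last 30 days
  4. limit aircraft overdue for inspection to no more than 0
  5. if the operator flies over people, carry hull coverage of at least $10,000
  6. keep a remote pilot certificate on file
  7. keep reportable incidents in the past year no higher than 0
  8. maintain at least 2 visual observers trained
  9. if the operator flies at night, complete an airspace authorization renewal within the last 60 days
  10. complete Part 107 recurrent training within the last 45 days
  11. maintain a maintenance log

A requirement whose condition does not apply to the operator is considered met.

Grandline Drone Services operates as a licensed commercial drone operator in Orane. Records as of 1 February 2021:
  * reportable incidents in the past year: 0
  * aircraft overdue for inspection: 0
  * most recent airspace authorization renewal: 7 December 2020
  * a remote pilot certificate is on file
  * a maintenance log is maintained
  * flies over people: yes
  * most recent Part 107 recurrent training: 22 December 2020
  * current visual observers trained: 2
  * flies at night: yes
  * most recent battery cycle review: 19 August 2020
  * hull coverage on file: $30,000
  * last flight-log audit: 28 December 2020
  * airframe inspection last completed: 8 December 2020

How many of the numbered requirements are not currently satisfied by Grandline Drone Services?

1. airframe inspection 55 days ago vs limit 60 → met
2. battery cycle review 166 days ago vs limit 180 → met
3. flight-log audit 35 days ago vs limit 30 → not met
4. aircraft overdue for inspection 0 ≤ 0 → met
5. condition 'flies over people' holds; hull coverage $30,000 ≥ $10,000 → met
6. remote pilot certificate present → met
7. reportable incidents in the past year 0 ≤ 0 → met
8. visual observers trained 2 ≥ 2 → met
9. condition 'flies at night' holds; airspace authorization renewal 56 days ago vs limit 60 → met
10. Part 107 recurrent training 41 days ago vs limit 45 → met
11. maintenance log present → met
Not met: 1 of 11

1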